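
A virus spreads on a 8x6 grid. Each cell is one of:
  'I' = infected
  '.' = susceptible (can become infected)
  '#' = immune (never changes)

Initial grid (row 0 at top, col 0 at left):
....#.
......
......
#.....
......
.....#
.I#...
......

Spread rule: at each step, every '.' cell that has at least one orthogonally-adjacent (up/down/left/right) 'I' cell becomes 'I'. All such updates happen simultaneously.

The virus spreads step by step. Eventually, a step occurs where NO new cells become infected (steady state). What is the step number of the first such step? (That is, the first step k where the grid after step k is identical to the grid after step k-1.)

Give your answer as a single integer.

Step 0 (initial): 1 infected
Step 1: +3 new -> 4 infected
Step 2: +5 new -> 9 infected
Step 3: +5 new -> 14 infected
Step 4: +6 new -> 20 infected
Step 5: +7 new -> 27 infected
Step 6: +7 new -> 34 infected
Step 7: +5 new -> 39 infected
Step 8: +3 new -> 42 infected
Step 9: +1 new -> 43 infected
Step 10: +1 new -> 44 infected
Step 11: +0 new -> 44 infected

Answer: 11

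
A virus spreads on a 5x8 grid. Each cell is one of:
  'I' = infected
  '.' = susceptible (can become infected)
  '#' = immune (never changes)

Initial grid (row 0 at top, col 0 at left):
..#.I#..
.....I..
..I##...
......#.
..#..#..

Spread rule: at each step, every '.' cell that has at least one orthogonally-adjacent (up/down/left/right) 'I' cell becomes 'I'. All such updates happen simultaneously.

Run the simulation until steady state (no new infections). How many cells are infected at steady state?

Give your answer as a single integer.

Step 0 (initial): 3 infected
Step 1: +7 new -> 10 infected
Step 2: +9 new -> 19 infected
Step 3: +8 new -> 27 infected
Step 4: +4 new -> 31 infected
Step 5: +1 new -> 32 infected
Step 6: +1 new -> 33 infected
Step 7: +0 new -> 33 infected

Answer: 33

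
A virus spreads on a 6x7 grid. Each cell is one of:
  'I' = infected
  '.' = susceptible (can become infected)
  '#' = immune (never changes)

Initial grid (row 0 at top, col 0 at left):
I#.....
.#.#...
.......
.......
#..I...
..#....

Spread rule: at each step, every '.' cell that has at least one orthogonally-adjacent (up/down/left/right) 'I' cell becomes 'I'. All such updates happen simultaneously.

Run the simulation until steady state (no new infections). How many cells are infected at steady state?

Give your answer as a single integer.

Answer: 37

Derivation:
Step 0 (initial): 2 infected
Step 1: +5 new -> 7 infected
Step 2: +7 new -> 14 infected
Step 3: +9 new -> 23 infected
Step 4: +6 new -> 29 infected
Step 5: +4 new -> 33 infected
Step 6: +3 new -> 36 infected
Step 7: +1 new -> 37 infected
Step 8: +0 new -> 37 infected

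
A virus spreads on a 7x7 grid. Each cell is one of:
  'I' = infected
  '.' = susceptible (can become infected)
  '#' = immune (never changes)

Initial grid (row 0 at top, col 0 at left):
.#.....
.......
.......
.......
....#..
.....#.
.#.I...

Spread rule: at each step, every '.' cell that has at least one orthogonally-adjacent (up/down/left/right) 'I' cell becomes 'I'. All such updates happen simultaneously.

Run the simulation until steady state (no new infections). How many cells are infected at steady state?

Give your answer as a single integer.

Answer: 45

Derivation:
Step 0 (initial): 1 infected
Step 1: +3 new -> 4 infected
Step 2: +4 new -> 8 infected
Step 3: +4 new -> 12 infected
Step 4: +6 new -> 18 infected
Step 5: +8 new -> 26 infected
Step 6: +8 new -> 34 infected
Step 7: +6 new -> 40 infected
Step 8: +3 new -> 43 infected
Step 9: +2 new -> 45 infected
Step 10: +0 new -> 45 infected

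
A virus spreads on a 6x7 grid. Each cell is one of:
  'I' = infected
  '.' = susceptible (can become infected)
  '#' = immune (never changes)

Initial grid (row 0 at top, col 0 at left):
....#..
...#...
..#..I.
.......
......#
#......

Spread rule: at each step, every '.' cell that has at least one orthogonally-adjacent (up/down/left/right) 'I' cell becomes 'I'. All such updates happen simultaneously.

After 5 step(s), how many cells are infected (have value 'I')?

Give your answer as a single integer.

Answer: 23

Derivation:
Step 0 (initial): 1 infected
Step 1: +4 new -> 5 infected
Step 2: +7 new -> 12 infected
Step 3: +4 new -> 16 infected
Step 4: +4 new -> 20 infected
Step 5: +3 new -> 23 infected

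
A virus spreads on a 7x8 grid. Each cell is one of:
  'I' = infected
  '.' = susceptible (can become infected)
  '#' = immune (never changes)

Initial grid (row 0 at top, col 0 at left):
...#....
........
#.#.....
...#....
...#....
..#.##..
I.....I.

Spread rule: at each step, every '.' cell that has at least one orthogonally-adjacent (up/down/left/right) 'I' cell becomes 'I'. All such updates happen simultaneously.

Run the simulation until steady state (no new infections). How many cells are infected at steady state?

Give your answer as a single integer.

Answer: 48

Derivation:
Step 0 (initial): 2 infected
Step 1: +5 new -> 7 infected
Step 2: +6 new -> 13 infected
Step 3: +6 new -> 19 infected
Step 4: +7 new -> 26 infected
Step 5: +6 new -> 32 infected
Step 6: +5 new -> 37 infected
Step 7: +7 new -> 44 infected
Step 8: +4 new -> 48 infected
Step 9: +0 new -> 48 infected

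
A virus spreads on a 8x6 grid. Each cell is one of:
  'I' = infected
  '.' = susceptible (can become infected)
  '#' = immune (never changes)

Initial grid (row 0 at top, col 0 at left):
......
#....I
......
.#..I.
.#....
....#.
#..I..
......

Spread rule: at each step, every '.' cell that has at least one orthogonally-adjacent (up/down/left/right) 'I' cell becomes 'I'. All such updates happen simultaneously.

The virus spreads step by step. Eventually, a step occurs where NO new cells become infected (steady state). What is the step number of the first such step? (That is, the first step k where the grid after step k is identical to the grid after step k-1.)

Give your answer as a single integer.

Answer: 7

Derivation:
Step 0 (initial): 3 infected
Step 1: +11 new -> 14 infected
Step 2: +11 new -> 25 infected
Step 3: +8 new -> 33 infected
Step 4: +5 new -> 38 infected
Step 5: +3 new -> 41 infected
Step 6: +2 new -> 43 infected
Step 7: +0 new -> 43 infected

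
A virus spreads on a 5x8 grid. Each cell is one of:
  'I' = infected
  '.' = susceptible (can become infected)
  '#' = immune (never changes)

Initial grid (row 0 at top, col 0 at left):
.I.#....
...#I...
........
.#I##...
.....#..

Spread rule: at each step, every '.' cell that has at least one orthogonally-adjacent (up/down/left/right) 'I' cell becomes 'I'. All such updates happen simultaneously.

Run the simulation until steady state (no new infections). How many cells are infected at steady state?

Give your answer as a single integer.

Step 0 (initial): 3 infected
Step 1: +8 new -> 11 infected
Step 2: +9 new -> 20 infected
Step 3: +7 new -> 27 infected
Step 4: +4 new -> 31 infected
Step 5: +2 new -> 33 infected
Step 6: +1 new -> 34 infected
Step 7: +0 new -> 34 infected

Answer: 34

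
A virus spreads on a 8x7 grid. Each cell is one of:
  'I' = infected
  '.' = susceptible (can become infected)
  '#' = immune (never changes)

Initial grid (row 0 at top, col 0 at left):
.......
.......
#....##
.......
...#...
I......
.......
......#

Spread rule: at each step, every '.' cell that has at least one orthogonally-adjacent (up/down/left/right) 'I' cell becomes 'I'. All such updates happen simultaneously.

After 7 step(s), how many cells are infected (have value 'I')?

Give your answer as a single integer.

Step 0 (initial): 1 infected
Step 1: +3 new -> 4 infected
Step 2: +5 new -> 9 infected
Step 3: +5 new -> 14 infected
Step 4: +5 new -> 19 infected
Step 5: +7 new -> 26 infected
Step 6: +9 new -> 35 infected
Step 7: +8 new -> 43 infected

Answer: 43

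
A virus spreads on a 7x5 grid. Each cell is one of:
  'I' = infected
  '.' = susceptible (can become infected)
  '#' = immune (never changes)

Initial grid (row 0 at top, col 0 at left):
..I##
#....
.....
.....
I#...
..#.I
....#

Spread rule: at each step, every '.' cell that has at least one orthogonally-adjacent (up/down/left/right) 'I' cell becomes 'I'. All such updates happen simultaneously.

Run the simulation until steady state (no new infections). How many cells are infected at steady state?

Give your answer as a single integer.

Answer: 29

Derivation:
Step 0 (initial): 3 infected
Step 1: +6 new -> 9 infected
Step 2: +11 new -> 20 infected
Step 3: +9 new -> 29 infected
Step 4: +0 new -> 29 infected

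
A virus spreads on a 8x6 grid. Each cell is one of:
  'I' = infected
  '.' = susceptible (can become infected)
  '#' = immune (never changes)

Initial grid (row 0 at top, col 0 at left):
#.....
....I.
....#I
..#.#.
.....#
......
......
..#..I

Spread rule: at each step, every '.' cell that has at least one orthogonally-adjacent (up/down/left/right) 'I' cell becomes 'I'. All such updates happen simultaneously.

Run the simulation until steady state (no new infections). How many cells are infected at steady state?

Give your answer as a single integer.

Step 0 (initial): 3 infected
Step 1: +6 new -> 9 infected
Step 2: +7 new -> 16 infected
Step 3: +6 new -> 22 infected
Step 4: +7 new -> 29 infected
Step 5: +5 new -> 34 infected
Step 6: +5 new -> 39 infected
Step 7: +3 new -> 42 infected
Step 8: +0 new -> 42 infected

Answer: 42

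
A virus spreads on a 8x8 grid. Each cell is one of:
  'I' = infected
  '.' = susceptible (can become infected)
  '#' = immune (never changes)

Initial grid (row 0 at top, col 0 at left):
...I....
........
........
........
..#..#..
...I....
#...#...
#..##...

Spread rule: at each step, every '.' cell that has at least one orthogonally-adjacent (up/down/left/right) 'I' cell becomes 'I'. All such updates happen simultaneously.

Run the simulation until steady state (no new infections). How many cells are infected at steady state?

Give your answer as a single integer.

Answer: 57

Derivation:
Step 0 (initial): 2 infected
Step 1: +7 new -> 9 infected
Step 2: +10 new -> 19 infected
Step 3: +14 new -> 33 infected
Step 4: +13 new -> 46 infected
Step 5: +8 new -> 54 infected
Step 6: +3 new -> 57 infected
Step 7: +0 new -> 57 infected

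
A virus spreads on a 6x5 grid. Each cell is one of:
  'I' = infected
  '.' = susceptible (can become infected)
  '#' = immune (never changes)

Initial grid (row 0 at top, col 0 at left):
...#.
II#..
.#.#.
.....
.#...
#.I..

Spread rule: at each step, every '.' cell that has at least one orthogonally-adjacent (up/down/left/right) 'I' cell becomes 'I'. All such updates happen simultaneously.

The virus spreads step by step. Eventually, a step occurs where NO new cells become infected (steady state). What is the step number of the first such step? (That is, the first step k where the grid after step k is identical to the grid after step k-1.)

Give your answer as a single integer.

Step 0 (initial): 3 infected
Step 1: +6 new -> 9 infected
Step 2: +5 new -> 14 infected
Step 3: +5 new -> 19 infected
Step 4: +1 new -> 20 infected
Step 5: +1 new -> 21 infected
Step 6: +1 new -> 22 infected
Step 7: +2 new -> 24 infected
Step 8: +0 new -> 24 infected

Answer: 8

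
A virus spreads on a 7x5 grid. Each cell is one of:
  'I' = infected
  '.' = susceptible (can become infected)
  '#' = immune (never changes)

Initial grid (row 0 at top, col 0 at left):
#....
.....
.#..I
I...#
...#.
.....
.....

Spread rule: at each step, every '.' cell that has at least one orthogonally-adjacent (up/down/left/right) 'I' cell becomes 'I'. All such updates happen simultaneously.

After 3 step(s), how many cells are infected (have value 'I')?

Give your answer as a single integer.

Answer: 21

Derivation:
Step 0 (initial): 2 infected
Step 1: +5 new -> 7 infected
Step 2: +8 new -> 15 infected
Step 3: +6 new -> 21 infected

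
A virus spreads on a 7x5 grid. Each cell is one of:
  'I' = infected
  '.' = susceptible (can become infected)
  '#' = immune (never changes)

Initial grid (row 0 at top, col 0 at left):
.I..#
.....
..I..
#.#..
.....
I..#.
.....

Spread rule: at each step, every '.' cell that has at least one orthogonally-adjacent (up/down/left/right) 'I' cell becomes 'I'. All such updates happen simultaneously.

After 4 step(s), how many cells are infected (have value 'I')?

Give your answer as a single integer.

Answer: 29

Derivation:
Step 0 (initial): 3 infected
Step 1: +9 new -> 12 infected
Step 2: +10 new -> 22 infected
Step 3: +5 new -> 27 infected
Step 4: +2 new -> 29 infected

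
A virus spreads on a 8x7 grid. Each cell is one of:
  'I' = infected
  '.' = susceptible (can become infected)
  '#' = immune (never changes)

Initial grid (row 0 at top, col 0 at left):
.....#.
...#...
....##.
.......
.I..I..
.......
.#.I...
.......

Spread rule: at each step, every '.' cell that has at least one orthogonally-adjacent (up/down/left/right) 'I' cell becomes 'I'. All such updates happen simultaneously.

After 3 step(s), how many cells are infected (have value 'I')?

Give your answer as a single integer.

Answer: 37

Derivation:
Step 0 (initial): 3 infected
Step 1: +12 new -> 15 infected
Step 2: +12 new -> 27 infected
Step 3: +10 new -> 37 infected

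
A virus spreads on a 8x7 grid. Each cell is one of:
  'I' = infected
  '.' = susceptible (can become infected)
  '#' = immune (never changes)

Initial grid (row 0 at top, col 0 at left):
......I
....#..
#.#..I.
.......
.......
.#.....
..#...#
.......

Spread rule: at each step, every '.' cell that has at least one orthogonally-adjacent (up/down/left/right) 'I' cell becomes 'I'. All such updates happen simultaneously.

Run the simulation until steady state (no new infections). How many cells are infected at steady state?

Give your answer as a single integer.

Answer: 50

Derivation:
Step 0 (initial): 2 infected
Step 1: +6 new -> 8 infected
Step 2: +5 new -> 13 infected
Step 3: +6 new -> 19 infected
Step 4: +7 new -> 26 infected
Step 5: +7 new -> 33 infected
Step 6: +9 new -> 42 infected
Step 7: +2 new -> 44 infected
Step 8: +2 new -> 46 infected
Step 9: +2 new -> 48 infected
Step 10: +2 new -> 50 infected
Step 11: +0 new -> 50 infected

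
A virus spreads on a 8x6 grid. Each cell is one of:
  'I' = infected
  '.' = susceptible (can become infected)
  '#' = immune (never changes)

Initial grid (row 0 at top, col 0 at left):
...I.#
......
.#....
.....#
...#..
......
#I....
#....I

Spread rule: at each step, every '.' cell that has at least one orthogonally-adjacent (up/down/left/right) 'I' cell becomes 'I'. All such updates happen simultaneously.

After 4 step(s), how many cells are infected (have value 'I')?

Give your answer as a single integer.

Answer: 41

Derivation:
Step 0 (initial): 3 infected
Step 1: +8 new -> 11 infected
Step 2: +12 new -> 23 infected
Step 3: +12 new -> 35 infected
Step 4: +6 new -> 41 infected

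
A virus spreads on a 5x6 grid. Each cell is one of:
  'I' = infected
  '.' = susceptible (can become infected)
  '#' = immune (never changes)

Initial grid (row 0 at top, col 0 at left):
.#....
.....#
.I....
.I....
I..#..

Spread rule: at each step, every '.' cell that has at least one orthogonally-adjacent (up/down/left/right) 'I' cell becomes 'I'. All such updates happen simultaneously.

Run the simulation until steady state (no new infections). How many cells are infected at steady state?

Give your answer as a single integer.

Answer: 27

Derivation:
Step 0 (initial): 3 infected
Step 1: +6 new -> 9 infected
Step 2: +5 new -> 14 infected
Step 3: +5 new -> 19 infected
Step 4: +5 new -> 24 infected
Step 5: +2 new -> 26 infected
Step 6: +1 new -> 27 infected
Step 7: +0 new -> 27 infected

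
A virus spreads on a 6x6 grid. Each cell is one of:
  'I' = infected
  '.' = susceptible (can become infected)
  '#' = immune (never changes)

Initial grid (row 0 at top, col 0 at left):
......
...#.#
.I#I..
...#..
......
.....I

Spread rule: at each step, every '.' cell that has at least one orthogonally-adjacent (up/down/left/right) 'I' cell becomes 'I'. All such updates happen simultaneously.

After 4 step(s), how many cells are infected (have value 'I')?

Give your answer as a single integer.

Answer: 32

Derivation:
Step 0 (initial): 3 infected
Step 1: +6 new -> 9 infected
Step 2: +12 new -> 21 infected
Step 3: +8 new -> 29 infected
Step 4: +3 new -> 32 infected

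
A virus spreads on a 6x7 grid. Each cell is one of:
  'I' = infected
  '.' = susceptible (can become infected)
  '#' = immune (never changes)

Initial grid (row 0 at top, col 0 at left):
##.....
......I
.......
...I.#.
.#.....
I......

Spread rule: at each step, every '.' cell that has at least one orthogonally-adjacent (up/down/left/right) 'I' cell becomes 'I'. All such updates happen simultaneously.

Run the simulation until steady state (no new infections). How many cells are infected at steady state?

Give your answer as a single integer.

Step 0 (initial): 3 infected
Step 1: +9 new -> 12 infected
Step 2: +13 new -> 25 infected
Step 3: +8 new -> 33 infected
Step 4: +5 new -> 38 infected
Step 5: +0 new -> 38 infected

Answer: 38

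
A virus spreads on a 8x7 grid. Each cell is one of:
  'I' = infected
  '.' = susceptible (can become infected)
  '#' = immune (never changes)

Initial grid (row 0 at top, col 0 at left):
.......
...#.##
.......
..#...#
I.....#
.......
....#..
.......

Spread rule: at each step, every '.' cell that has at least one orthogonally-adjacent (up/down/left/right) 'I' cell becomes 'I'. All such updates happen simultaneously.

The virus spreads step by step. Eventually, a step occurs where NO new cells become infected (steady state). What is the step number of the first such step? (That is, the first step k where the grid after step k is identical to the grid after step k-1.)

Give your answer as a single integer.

Step 0 (initial): 1 infected
Step 1: +3 new -> 4 infected
Step 2: +5 new -> 9 infected
Step 3: +6 new -> 15 infected
Step 4: +8 new -> 23 infected
Step 5: +8 new -> 31 infected
Step 6: +5 new -> 36 infected
Step 7: +6 new -> 42 infected
Step 8: +4 new -> 46 infected
Step 9: +2 new -> 48 infected
Step 10: +1 new -> 49 infected
Step 11: +0 new -> 49 infected

Answer: 11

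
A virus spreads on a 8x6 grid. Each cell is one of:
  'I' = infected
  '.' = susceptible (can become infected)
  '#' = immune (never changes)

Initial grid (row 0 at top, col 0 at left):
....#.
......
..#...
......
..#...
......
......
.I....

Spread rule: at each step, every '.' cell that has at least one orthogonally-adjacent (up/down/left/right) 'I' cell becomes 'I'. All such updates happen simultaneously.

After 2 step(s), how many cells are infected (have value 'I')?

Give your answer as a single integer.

Answer: 8

Derivation:
Step 0 (initial): 1 infected
Step 1: +3 new -> 4 infected
Step 2: +4 new -> 8 infected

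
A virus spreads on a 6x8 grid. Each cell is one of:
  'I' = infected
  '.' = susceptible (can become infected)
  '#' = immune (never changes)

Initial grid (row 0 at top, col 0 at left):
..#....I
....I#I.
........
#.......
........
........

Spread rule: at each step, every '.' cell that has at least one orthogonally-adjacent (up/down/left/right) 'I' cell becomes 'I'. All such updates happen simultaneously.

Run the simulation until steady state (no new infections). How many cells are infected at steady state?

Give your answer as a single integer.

Answer: 45

Derivation:
Step 0 (initial): 3 infected
Step 1: +6 new -> 9 infected
Step 2: +8 new -> 17 infected
Step 3: +7 new -> 24 infected
Step 4: +9 new -> 33 infected
Step 5: +7 new -> 40 infected
Step 6: +2 new -> 42 infected
Step 7: +2 new -> 44 infected
Step 8: +1 new -> 45 infected
Step 9: +0 new -> 45 infected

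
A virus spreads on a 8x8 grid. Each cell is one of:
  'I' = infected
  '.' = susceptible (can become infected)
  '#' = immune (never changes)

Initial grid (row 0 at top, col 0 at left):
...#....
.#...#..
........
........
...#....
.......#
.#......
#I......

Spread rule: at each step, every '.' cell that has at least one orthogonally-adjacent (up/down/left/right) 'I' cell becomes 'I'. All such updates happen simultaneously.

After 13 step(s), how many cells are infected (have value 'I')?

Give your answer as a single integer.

Step 0 (initial): 1 infected
Step 1: +1 new -> 2 infected
Step 2: +2 new -> 4 infected
Step 3: +3 new -> 7 infected
Step 4: +5 new -> 12 infected
Step 5: +6 new -> 18 infected
Step 6: +9 new -> 27 infected
Step 7: +8 new -> 35 infected
Step 8: +6 new -> 41 infected
Step 9: +6 new -> 47 infected
Step 10: +4 new -> 51 infected
Step 11: +3 new -> 54 infected
Step 12: +2 new -> 56 infected
Step 13: +1 new -> 57 infected

Answer: 57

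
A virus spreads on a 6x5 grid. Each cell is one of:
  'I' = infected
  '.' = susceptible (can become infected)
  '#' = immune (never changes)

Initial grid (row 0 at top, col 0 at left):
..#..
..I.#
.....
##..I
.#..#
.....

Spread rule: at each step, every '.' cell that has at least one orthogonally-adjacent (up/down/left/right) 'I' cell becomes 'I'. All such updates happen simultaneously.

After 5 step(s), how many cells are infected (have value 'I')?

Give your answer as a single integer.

Answer: 22

Derivation:
Step 0 (initial): 2 infected
Step 1: +5 new -> 7 infected
Step 2: +7 new -> 14 infected
Step 3: +5 new -> 19 infected
Step 4: +2 new -> 21 infected
Step 5: +1 new -> 22 infected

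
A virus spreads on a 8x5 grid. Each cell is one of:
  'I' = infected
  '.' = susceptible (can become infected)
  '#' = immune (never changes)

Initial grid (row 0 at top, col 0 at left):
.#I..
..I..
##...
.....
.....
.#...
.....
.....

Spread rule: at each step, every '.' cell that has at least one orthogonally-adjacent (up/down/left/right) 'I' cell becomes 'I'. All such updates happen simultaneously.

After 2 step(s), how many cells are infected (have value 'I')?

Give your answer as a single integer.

Step 0 (initial): 2 infected
Step 1: +4 new -> 6 infected
Step 2: +5 new -> 11 infected

Answer: 11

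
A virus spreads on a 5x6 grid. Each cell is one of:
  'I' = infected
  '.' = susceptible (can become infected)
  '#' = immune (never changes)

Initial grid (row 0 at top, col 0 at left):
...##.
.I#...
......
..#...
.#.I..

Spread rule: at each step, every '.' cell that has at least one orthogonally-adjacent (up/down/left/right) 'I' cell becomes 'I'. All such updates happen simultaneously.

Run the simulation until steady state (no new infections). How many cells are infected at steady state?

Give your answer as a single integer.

Step 0 (initial): 2 infected
Step 1: +6 new -> 8 infected
Step 2: +8 new -> 16 infected
Step 3: +4 new -> 20 infected
Step 4: +3 new -> 23 infected
Step 5: +1 new -> 24 infected
Step 6: +1 new -> 25 infected
Step 7: +0 new -> 25 infected

Answer: 25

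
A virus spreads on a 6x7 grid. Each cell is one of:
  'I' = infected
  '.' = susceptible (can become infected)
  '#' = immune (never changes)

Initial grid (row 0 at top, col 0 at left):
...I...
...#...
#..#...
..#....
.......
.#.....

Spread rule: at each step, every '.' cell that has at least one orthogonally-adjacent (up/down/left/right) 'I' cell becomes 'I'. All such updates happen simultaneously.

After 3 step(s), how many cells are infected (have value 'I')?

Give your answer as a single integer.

Answer: 13

Derivation:
Step 0 (initial): 1 infected
Step 1: +2 new -> 3 infected
Step 2: +4 new -> 7 infected
Step 3: +6 new -> 13 infected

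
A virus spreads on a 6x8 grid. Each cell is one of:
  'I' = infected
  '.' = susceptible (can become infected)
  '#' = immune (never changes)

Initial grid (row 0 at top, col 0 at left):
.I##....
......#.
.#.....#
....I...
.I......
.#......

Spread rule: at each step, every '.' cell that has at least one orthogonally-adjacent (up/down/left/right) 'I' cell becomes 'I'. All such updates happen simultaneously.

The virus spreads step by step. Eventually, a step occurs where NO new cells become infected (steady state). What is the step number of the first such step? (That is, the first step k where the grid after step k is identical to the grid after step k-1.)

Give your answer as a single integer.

Step 0 (initial): 3 infected
Step 1: +9 new -> 12 infected
Step 2: +13 new -> 25 infected
Step 3: +10 new -> 35 infected
Step 4: +3 new -> 38 infected
Step 5: +2 new -> 40 infected
Step 6: +1 new -> 41 infected
Step 7: +1 new -> 42 infected
Step 8: +0 new -> 42 infected

Answer: 8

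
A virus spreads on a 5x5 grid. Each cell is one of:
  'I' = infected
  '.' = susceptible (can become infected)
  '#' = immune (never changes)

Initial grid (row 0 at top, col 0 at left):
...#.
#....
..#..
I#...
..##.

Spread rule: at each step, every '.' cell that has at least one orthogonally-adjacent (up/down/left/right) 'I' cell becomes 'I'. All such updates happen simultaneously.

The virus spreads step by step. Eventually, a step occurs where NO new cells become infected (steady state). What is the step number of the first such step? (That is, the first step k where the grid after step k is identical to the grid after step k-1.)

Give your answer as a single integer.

Answer: 10

Derivation:
Step 0 (initial): 1 infected
Step 1: +2 new -> 3 infected
Step 2: +2 new -> 5 infected
Step 3: +1 new -> 6 infected
Step 4: +2 new -> 8 infected
Step 5: +3 new -> 11 infected
Step 6: +2 new -> 13 infected
Step 7: +3 new -> 16 infected
Step 8: +2 new -> 18 infected
Step 9: +1 new -> 19 infected
Step 10: +0 new -> 19 infected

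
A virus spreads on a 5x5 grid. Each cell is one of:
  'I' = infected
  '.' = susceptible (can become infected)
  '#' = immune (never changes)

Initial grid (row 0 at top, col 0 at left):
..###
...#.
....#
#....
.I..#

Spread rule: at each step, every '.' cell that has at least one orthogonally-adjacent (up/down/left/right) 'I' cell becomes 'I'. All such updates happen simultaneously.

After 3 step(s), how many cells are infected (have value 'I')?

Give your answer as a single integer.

Answer: 11

Derivation:
Step 0 (initial): 1 infected
Step 1: +3 new -> 4 infected
Step 2: +3 new -> 7 infected
Step 3: +4 new -> 11 infected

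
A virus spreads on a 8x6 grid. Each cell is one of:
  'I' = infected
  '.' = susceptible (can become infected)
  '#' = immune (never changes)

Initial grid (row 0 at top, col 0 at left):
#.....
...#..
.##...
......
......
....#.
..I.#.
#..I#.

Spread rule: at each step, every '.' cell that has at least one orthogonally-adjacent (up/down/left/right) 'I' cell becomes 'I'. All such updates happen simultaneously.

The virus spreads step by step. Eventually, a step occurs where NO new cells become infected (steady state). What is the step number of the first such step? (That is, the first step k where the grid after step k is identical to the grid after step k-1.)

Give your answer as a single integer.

Answer: 11

Derivation:
Step 0 (initial): 2 infected
Step 1: +4 new -> 6 infected
Step 2: +5 new -> 11 infected
Step 3: +4 new -> 15 infected
Step 4: +4 new -> 19 infected
Step 5: +4 new -> 23 infected
Step 6: +4 new -> 27 infected
Step 7: +4 new -> 31 infected
Step 8: +4 new -> 35 infected
Step 9: +4 new -> 39 infected
Step 10: +1 new -> 40 infected
Step 11: +0 new -> 40 infected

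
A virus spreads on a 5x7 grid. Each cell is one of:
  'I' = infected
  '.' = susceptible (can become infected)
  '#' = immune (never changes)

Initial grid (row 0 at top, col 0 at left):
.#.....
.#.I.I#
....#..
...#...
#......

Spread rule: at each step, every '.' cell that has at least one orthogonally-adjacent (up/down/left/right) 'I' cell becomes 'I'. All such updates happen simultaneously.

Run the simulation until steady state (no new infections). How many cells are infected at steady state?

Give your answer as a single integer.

Answer: 29

Derivation:
Step 0 (initial): 2 infected
Step 1: +6 new -> 8 infected
Step 2: +6 new -> 14 infected
Step 3: +5 new -> 19 infected
Step 4: +5 new -> 24 infected
Step 5: +4 new -> 28 infected
Step 6: +1 new -> 29 infected
Step 7: +0 new -> 29 infected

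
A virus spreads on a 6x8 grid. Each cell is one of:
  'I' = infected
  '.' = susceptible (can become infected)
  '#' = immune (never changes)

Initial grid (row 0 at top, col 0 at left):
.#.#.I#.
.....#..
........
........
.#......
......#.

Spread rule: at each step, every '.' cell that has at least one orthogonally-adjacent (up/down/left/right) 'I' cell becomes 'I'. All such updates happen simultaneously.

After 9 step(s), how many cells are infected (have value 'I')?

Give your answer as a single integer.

Step 0 (initial): 1 infected
Step 1: +1 new -> 2 infected
Step 2: +1 new -> 3 infected
Step 3: +2 new -> 5 infected
Step 4: +4 new -> 9 infected
Step 5: +7 new -> 16 infected
Step 6: +9 new -> 25 infected
Step 7: +9 new -> 34 infected
Step 8: +4 new -> 38 infected
Step 9: +3 new -> 41 infected

Answer: 41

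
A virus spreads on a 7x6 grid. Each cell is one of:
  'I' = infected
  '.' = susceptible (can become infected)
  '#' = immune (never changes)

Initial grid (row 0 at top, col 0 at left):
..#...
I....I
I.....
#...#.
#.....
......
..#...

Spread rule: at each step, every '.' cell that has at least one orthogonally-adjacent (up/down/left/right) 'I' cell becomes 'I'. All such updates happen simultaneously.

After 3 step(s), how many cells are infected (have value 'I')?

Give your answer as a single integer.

Step 0 (initial): 3 infected
Step 1: +6 new -> 9 infected
Step 2: +8 new -> 17 infected
Step 3: +5 new -> 22 infected

Answer: 22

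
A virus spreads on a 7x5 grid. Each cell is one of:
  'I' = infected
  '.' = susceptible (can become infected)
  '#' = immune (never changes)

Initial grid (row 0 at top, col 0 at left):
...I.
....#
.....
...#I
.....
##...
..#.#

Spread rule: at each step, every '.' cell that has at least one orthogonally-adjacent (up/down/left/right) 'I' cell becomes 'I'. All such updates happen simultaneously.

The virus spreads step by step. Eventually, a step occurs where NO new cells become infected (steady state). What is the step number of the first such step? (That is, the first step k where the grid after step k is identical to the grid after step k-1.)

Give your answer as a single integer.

Answer: 7

Derivation:
Step 0 (initial): 2 infected
Step 1: +5 new -> 7 infected
Step 2: +5 new -> 12 infected
Step 3: +5 new -> 17 infected
Step 4: +6 new -> 23 infected
Step 5: +3 new -> 26 infected
Step 6: +1 new -> 27 infected
Step 7: +0 new -> 27 infected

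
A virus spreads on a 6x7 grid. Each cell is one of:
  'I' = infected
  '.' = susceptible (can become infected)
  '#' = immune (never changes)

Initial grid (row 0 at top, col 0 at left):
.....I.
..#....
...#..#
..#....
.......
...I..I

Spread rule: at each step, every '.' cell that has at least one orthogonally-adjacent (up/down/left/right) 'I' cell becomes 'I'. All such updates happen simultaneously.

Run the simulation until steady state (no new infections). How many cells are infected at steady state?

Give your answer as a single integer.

Step 0 (initial): 3 infected
Step 1: +8 new -> 11 infected
Step 2: +10 new -> 21 infected
Step 3: +7 new -> 28 infected
Step 4: +3 new -> 31 infected
Step 5: +4 new -> 35 infected
Step 6: +3 new -> 38 infected
Step 7: +0 new -> 38 infected

Answer: 38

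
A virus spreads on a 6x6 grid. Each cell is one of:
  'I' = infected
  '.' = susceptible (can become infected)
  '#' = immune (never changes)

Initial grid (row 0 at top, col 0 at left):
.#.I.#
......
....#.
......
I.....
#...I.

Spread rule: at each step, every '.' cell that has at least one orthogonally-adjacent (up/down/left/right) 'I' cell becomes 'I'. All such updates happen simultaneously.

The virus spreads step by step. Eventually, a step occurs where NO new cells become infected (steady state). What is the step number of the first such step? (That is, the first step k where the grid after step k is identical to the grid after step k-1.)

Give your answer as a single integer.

Answer: 5

Derivation:
Step 0 (initial): 3 infected
Step 1: +8 new -> 11 infected
Step 2: +11 new -> 22 infected
Step 3: +8 new -> 30 infected
Step 4: +2 new -> 32 infected
Step 5: +0 new -> 32 infected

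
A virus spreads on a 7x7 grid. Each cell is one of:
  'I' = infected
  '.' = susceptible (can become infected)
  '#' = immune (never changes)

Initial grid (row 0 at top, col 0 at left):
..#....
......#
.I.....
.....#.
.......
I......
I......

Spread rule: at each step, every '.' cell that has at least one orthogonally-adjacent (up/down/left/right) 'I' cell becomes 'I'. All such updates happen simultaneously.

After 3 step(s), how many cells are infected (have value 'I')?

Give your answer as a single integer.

Answer: 26

Derivation:
Step 0 (initial): 3 infected
Step 1: +7 new -> 10 infected
Step 2: +9 new -> 19 infected
Step 3: +7 new -> 26 infected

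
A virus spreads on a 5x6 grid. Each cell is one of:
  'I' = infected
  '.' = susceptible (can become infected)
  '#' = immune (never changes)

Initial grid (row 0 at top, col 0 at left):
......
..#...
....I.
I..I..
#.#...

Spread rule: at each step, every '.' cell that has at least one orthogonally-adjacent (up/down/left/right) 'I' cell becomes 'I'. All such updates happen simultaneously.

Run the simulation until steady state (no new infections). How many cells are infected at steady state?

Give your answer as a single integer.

Step 0 (initial): 3 infected
Step 1: +8 new -> 11 infected
Step 2: +9 new -> 20 infected
Step 3: +5 new -> 25 infected
Step 4: +2 new -> 27 infected
Step 5: +0 new -> 27 infected

Answer: 27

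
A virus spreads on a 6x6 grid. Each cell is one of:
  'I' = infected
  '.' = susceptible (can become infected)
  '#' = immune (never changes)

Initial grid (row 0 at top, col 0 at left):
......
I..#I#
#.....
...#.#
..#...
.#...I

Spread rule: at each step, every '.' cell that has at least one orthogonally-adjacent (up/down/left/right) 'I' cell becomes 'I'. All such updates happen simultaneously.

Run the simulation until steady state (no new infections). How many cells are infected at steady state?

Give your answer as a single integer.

Answer: 29

Derivation:
Step 0 (initial): 3 infected
Step 1: +6 new -> 9 infected
Step 2: +10 new -> 19 infected
Step 3: +5 new -> 24 infected
Step 4: +3 new -> 27 infected
Step 5: +1 new -> 28 infected
Step 6: +1 new -> 29 infected
Step 7: +0 new -> 29 infected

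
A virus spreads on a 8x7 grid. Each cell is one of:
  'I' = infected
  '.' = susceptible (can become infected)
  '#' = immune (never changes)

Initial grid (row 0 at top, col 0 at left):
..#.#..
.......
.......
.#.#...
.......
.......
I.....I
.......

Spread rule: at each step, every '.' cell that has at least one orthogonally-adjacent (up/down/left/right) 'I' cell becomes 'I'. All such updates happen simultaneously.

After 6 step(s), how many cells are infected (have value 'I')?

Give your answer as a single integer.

Step 0 (initial): 2 infected
Step 1: +6 new -> 8 infected
Step 2: +8 new -> 16 infected
Step 3: +9 new -> 25 infected
Step 4: +7 new -> 32 infected
Step 5: +7 new -> 39 infected
Step 6: +6 new -> 45 infected

Answer: 45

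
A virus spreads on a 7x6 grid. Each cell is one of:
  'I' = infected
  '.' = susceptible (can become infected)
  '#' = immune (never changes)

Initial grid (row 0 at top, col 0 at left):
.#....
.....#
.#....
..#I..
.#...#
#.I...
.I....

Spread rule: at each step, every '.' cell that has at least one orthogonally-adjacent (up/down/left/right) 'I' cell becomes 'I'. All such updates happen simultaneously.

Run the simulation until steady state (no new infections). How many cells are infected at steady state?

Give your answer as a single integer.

Step 0 (initial): 3 infected
Step 1: +8 new -> 11 infected
Step 2: +7 new -> 18 infected
Step 3: +6 new -> 24 infected
Step 4: +4 new -> 28 infected
Step 5: +2 new -> 30 infected
Step 6: +2 new -> 32 infected
Step 7: +1 new -> 33 infected
Step 8: +2 new -> 35 infected
Step 9: +0 new -> 35 infected

Answer: 35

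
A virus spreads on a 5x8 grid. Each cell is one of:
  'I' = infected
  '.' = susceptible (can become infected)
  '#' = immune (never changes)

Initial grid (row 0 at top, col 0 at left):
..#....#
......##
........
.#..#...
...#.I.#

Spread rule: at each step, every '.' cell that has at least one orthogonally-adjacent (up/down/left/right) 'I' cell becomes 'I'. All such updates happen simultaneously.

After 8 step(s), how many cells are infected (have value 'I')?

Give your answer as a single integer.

Step 0 (initial): 1 infected
Step 1: +3 new -> 4 infected
Step 2: +2 new -> 6 infected
Step 3: +4 new -> 10 infected
Step 4: +4 new -> 14 infected
Step 5: +5 new -> 19 infected
Step 6: +4 new -> 23 infected
Step 7: +3 new -> 26 infected
Step 8: +4 new -> 30 infected

Answer: 30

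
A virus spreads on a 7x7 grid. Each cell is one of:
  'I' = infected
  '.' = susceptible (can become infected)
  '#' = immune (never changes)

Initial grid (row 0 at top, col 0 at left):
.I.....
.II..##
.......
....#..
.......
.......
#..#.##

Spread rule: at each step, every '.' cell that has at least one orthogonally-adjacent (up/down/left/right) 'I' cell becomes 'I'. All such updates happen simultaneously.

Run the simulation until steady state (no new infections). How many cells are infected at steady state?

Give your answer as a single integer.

Answer: 42

Derivation:
Step 0 (initial): 3 infected
Step 1: +6 new -> 9 infected
Step 2: +6 new -> 15 infected
Step 3: +6 new -> 21 infected
Step 4: +6 new -> 27 infected
Step 5: +8 new -> 35 infected
Step 6: +3 new -> 38 infected
Step 7: +3 new -> 41 infected
Step 8: +1 new -> 42 infected
Step 9: +0 new -> 42 infected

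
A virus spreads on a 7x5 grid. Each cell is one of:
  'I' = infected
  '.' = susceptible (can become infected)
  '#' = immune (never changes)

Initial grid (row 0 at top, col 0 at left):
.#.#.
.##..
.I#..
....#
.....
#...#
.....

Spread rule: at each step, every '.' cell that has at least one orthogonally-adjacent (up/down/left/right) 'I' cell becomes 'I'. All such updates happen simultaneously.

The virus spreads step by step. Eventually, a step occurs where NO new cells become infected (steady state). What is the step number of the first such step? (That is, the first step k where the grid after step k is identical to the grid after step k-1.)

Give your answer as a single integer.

Answer: 8

Derivation:
Step 0 (initial): 1 infected
Step 1: +2 new -> 3 infected
Step 2: +4 new -> 7 infected
Step 3: +5 new -> 12 infected
Step 4: +4 new -> 16 infected
Step 5: +6 new -> 22 infected
Step 6: +2 new -> 24 infected
Step 7: +2 new -> 26 infected
Step 8: +0 new -> 26 infected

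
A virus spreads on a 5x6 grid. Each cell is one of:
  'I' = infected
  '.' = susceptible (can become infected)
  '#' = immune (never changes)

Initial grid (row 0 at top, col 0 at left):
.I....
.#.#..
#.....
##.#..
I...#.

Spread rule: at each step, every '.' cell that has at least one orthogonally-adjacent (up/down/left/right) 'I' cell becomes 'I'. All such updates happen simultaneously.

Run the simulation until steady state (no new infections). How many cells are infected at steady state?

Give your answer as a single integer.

Answer: 23

Derivation:
Step 0 (initial): 2 infected
Step 1: +3 new -> 5 infected
Step 2: +4 new -> 9 infected
Step 3: +4 new -> 13 infected
Step 4: +4 new -> 17 infected
Step 5: +2 new -> 19 infected
Step 6: +2 new -> 21 infected
Step 7: +1 new -> 22 infected
Step 8: +1 new -> 23 infected
Step 9: +0 new -> 23 infected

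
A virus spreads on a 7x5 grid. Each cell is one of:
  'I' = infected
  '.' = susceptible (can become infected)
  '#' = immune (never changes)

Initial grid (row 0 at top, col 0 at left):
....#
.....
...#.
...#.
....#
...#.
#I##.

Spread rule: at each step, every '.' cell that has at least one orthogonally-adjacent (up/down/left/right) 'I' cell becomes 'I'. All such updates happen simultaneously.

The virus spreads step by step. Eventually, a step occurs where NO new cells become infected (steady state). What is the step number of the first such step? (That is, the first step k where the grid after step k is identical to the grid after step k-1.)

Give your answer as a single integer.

Answer: 11

Derivation:
Step 0 (initial): 1 infected
Step 1: +1 new -> 2 infected
Step 2: +3 new -> 5 infected
Step 3: +3 new -> 8 infected
Step 4: +4 new -> 12 infected
Step 5: +3 new -> 15 infected
Step 6: +3 new -> 18 infected
Step 7: +3 new -> 21 infected
Step 8: +2 new -> 23 infected
Step 9: +1 new -> 24 infected
Step 10: +1 new -> 25 infected
Step 11: +0 new -> 25 infected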